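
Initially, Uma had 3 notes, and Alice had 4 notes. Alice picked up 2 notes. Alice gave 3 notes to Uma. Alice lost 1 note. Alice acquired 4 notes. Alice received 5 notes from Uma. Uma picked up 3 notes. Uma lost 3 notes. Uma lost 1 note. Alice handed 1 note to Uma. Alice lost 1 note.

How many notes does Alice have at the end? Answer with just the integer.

Tracking counts step by step:
Start: Uma=3, Alice=4
Event 1 (Alice +2): Alice: 4 -> 6. State: Uma=3, Alice=6
Event 2 (Alice -> Uma, 3): Alice: 6 -> 3, Uma: 3 -> 6. State: Uma=6, Alice=3
Event 3 (Alice -1): Alice: 3 -> 2. State: Uma=6, Alice=2
Event 4 (Alice +4): Alice: 2 -> 6. State: Uma=6, Alice=6
Event 5 (Uma -> Alice, 5): Uma: 6 -> 1, Alice: 6 -> 11. State: Uma=1, Alice=11
Event 6 (Uma +3): Uma: 1 -> 4. State: Uma=4, Alice=11
Event 7 (Uma -3): Uma: 4 -> 1. State: Uma=1, Alice=11
Event 8 (Uma -1): Uma: 1 -> 0. State: Uma=0, Alice=11
Event 9 (Alice -> Uma, 1): Alice: 11 -> 10, Uma: 0 -> 1. State: Uma=1, Alice=10
Event 10 (Alice -1): Alice: 10 -> 9. State: Uma=1, Alice=9

Alice's final count: 9

Answer: 9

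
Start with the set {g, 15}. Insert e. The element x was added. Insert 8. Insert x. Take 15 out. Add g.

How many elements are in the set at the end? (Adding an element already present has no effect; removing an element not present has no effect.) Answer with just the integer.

Tracking the set through each operation:
Start: {15, g}
Event 1 (add e): added. Set: {15, e, g}
Event 2 (add x): added. Set: {15, e, g, x}
Event 3 (add 8): added. Set: {15, 8, e, g, x}
Event 4 (add x): already present, no change. Set: {15, 8, e, g, x}
Event 5 (remove 15): removed. Set: {8, e, g, x}
Event 6 (add g): already present, no change. Set: {8, e, g, x}

Final set: {8, e, g, x} (size 4)

Answer: 4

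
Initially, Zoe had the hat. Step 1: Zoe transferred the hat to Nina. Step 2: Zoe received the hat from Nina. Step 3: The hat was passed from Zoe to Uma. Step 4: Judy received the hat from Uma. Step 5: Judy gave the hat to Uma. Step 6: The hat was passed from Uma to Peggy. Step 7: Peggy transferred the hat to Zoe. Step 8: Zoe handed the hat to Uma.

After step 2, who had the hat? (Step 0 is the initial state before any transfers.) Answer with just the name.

Tracking the hat holder through step 2:
After step 0 (start): Zoe
After step 1: Nina
After step 2: Zoe

At step 2, the holder is Zoe.

Answer: Zoe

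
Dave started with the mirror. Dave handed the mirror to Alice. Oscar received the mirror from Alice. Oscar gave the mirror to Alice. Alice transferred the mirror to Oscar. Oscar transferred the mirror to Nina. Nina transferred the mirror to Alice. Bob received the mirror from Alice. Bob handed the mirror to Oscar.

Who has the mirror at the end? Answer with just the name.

Answer: Oscar

Derivation:
Tracking the mirror through each event:
Start: Dave has the mirror.
After event 1: Alice has the mirror.
After event 2: Oscar has the mirror.
After event 3: Alice has the mirror.
After event 4: Oscar has the mirror.
After event 5: Nina has the mirror.
After event 6: Alice has the mirror.
After event 7: Bob has the mirror.
After event 8: Oscar has the mirror.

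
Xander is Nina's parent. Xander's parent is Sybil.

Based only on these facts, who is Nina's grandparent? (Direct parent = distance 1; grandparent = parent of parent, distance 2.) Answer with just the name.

Answer: Sybil

Derivation:
Reconstructing the parent chain from the given facts:
  Sybil -> Xander -> Nina
(each arrow means 'parent of the next')
Positions in the chain (0 = top):
  position of Sybil: 0
  position of Xander: 1
  position of Nina: 2

Nina is at position 2; the grandparent is 2 steps up the chain, i.e. position 0: Sybil.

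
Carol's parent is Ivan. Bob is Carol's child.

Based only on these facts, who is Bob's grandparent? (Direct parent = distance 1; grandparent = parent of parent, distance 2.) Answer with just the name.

Reconstructing the parent chain from the given facts:
  Ivan -> Carol -> Bob
(each arrow means 'parent of the next')
Positions in the chain (0 = top):
  position of Ivan: 0
  position of Carol: 1
  position of Bob: 2

Bob is at position 2; the grandparent is 2 steps up the chain, i.e. position 0: Ivan.

Answer: Ivan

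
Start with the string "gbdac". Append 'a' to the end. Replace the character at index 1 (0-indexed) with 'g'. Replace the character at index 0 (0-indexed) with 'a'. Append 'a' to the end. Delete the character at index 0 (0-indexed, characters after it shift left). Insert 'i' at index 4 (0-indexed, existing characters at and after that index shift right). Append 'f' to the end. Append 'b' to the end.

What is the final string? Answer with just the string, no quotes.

Applying each edit step by step:
Start: "gbdac"
Op 1 (append 'a'): "gbdac" -> "gbdaca"
Op 2 (replace idx 1: 'b' -> 'g'): "gbdaca" -> "ggdaca"
Op 3 (replace idx 0: 'g' -> 'a'): "ggdaca" -> "agdaca"
Op 4 (append 'a'): "agdaca" -> "agdacaa"
Op 5 (delete idx 0 = 'a'): "agdacaa" -> "gdacaa"
Op 6 (insert 'i' at idx 4): "gdacaa" -> "gdaciaa"
Op 7 (append 'f'): "gdaciaa" -> "gdaciaaf"
Op 8 (append 'b'): "gdaciaaf" -> "gdaciaafb"

Answer: gdaciaafb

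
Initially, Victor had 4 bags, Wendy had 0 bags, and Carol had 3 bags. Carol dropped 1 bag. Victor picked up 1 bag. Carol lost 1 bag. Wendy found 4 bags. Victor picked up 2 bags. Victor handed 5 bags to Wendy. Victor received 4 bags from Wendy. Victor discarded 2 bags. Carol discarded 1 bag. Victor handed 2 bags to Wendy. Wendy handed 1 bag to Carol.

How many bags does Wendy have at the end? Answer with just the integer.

Answer: 6

Derivation:
Tracking counts step by step:
Start: Victor=4, Wendy=0, Carol=3
Event 1 (Carol -1): Carol: 3 -> 2. State: Victor=4, Wendy=0, Carol=2
Event 2 (Victor +1): Victor: 4 -> 5. State: Victor=5, Wendy=0, Carol=2
Event 3 (Carol -1): Carol: 2 -> 1. State: Victor=5, Wendy=0, Carol=1
Event 4 (Wendy +4): Wendy: 0 -> 4. State: Victor=5, Wendy=4, Carol=1
Event 5 (Victor +2): Victor: 5 -> 7. State: Victor=7, Wendy=4, Carol=1
Event 6 (Victor -> Wendy, 5): Victor: 7 -> 2, Wendy: 4 -> 9. State: Victor=2, Wendy=9, Carol=1
Event 7 (Wendy -> Victor, 4): Wendy: 9 -> 5, Victor: 2 -> 6. State: Victor=6, Wendy=5, Carol=1
Event 8 (Victor -2): Victor: 6 -> 4. State: Victor=4, Wendy=5, Carol=1
Event 9 (Carol -1): Carol: 1 -> 0. State: Victor=4, Wendy=5, Carol=0
Event 10 (Victor -> Wendy, 2): Victor: 4 -> 2, Wendy: 5 -> 7. State: Victor=2, Wendy=7, Carol=0
Event 11 (Wendy -> Carol, 1): Wendy: 7 -> 6, Carol: 0 -> 1. State: Victor=2, Wendy=6, Carol=1

Wendy's final count: 6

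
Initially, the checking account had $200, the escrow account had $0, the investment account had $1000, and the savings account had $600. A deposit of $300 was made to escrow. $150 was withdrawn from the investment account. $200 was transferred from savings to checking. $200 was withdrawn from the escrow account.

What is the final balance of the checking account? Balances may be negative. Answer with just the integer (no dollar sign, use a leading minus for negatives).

Answer: 400

Derivation:
Tracking account balances step by step:
Start: checking=200, escrow=0, investment=1000, savings=600
Event 1 (deposit 300 to escrow): escrow: 0 + 300 = 300. Balances: checking=200, escrow=300, investment=1000, savings=600
Event 2 (withdraw 150 from investment): investment: 1000 - 150 = 850. Balances: checking=200, escrow=300, investment=850, savings=600
Event 3 (transfer 200 savings -> checking): savings: 600 - 200 = 400, checking: 200 + 200 = 400. Balances: checking=400, escrow=300, investment=850, savings=400
Event 4 (withdraw 200 from escrow): escrow: 300 - 200 = 100. Balances: checking=400, escrow=100, investment=850, savings=400

Final balance of checking: 400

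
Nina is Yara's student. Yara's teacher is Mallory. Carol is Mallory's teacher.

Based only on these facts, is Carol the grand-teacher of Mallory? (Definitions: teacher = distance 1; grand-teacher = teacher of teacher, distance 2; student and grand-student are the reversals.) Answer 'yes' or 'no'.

Answer: no

Derivation:
Reconstructing the teacher chain from the given facts:
  Carol -> Mallory -> Yara -> Nina
(each arrow means 'teacher of the next')
Positions in the chain (0 = top):
  position of Carol: 0
  position of Mallory: 1
  position of Yara: 2
  position of Nina: 3

Carol is at position 0, Mallory is at position 1; signed distance (j - i) = 1.
'grand-teacher' requires j - i = 2. Actual distance is 1, so the relation does NOT hold.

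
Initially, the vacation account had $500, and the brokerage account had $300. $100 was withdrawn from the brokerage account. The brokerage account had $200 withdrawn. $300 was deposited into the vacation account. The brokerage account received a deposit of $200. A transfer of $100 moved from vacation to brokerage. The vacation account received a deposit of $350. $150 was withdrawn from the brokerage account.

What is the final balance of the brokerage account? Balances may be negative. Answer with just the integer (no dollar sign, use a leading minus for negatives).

Tracking account balances step by step:
Start: vacation=500, brokerage=300
Event 1 (withdraw 100 from brokerage): brokerage: 300 - 100 = 200. Balances: vacation=500, brokerage=200
Event 2 (withdraw 200 from brokerage): brokerage: 200 - 200 = 0. Balances: vacation=500, brokerage=0
Event 3 (deposit 300 to vacation): vacation: 500 + 300 = 800. Balances: vacation=800, brokerage=0
Event 4 (deposit 200 to brokerage): brokerage: 0 + 200 = 200. Balances: vacation=800, brokerage=200
Event 5 (transfer 100 vacation -> brokerage): vacation: 800 - 100 = 700, brokerage: 200 + 100 = 300. Balances: vacation=700, brokerage=300
Event 6 (deposit 350 to vacation): vacation: 700 + 350 = 1050. Balances: vacation=1050, brokerage=300
Event 7 (withdraw 150 from brokerage): brokerage: 300 - 150 = 150. Balances: vacation=1050, brokerage=150

Final balance of brokerage: 150

Answer: 150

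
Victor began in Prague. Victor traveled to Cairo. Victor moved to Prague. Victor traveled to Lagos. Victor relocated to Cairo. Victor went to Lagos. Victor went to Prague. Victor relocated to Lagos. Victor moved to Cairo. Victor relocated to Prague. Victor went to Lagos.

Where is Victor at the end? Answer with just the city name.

Answer: Lagos

Derivation:
Tracking Victor's location:
Start: Victor is in Prague.
After move 1: Prague -> Cairo. Victor is in Cairo.
After move 2: Cairo -> Prague. Victor is in Prague.
After move 3: Prague -> Lagos. Victor is in Lagos.
After move 4: Lagos -> Cairo. Victor is in Cairo.
After move 5: Cairo -> Lagos. Victor is in Lagos.
After move 6: Lagos -> Prague. Victor is in Prague.
After move 7: Prague -> Lagos. Victor is in Lagos.
After move 8: Lagos -> Cairo. Victor is in Cairo.
After move 9: Cairo -> Prague. Victor is in Prague.
After move 10: Prague -> Lagos. Victor is in Lagos.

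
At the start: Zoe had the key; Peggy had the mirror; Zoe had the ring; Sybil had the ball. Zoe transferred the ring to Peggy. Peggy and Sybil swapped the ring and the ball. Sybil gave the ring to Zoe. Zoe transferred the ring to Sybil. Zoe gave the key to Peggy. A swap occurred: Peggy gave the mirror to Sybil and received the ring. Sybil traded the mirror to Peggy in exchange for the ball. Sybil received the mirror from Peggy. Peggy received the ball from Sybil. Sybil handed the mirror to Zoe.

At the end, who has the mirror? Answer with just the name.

Tracking all object holders:
Start: key:Zoe, mirror:Peggy, ring:Zoe, ball:Sybil
Event 1 (give ring: Zoe -> Peggy). State: key:Zoe, mirror:Peggy, ring:Peggy, ball:Sybil
Event 2 (swap ring<->ball: now ring:Sybil, ball:Peggy). State: key:Zoe, mirror:Peggy, ring:Sybil, ball:Peggy
Event 3 (give ring: Sybil -> Zoe). State: key:Zoe, mirror:Peggy, ring:Zoe, ball:Peggy
Event 4 (give ring: Zoe -> Sybil). State: key:Zoe, mirror:Peggy, ring:Sybil, ball:Peggy
Event 5 (give key: Zoe -> Peggy). State: key:Peggy, mirror:Peggy, ring:Sybil, ball:Peggy
Event 6 (swap mirror<->ring: now mirror:Sybil, ring:Peggy). State: key:Peggy, mirror:Sybil, ring:Peggy, ball:Peggy
Event 7 (swap mirror<->ball: now mirror:Peggy, ball:Sybil). State: key:Peggy, mirror:Peggy, ring:Peggy, ball:Sybil
Event 8 (give mirror: Peggy -> Sybil). State: key:Peggy, mirror:Sybil, ring:Peggy, ball:Sybil
Event 9 (give ball: Sybil -> Peggy). State: key:Peggy, mirror:Sybil, ring:Peggy, ball:Peggy
Event 10 (give mirror: Sybil -> Zoe). State: key:Peggy, mirror:Zoe, ring:Peggy, ball:Peggy

Final state: key:Peggy, mirror:Zoe, ring:Peggy, ball:Peggy
The mirror is held by Zoe.

Answer: Zoe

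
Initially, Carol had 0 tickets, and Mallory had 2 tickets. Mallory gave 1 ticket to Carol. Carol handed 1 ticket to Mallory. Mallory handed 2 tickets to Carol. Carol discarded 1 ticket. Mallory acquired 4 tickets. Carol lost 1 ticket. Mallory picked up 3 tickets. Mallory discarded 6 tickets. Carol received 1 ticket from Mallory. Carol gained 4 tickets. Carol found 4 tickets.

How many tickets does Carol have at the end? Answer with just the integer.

Answer: 9

Derivation:
Tracking counts step by step:
Start: Carol=0, Mallory=2
Event 1 (Mallory -> Carol, 1): Mallory: 2 -> 1, Carol: 0 -> 1. State: Carol=1, Mallory=1
Event 2 (Carol -> Mallory, 1): Carol: 1 -> 0, Mallory: 1 -> 2. State: Carol=0, Mallory=2
Event 3 (Mallory -> Carol, 2): Mallory: 2 -> 0, Carol: 0 -> 2. State: Carol=2, Mallory=0
Event 4 (Carol -1): Carol: 2 -> 1. State: Carol=1, Mallory=0
Event 5 (Mallory +4): Mallory: 0 -> 4. State: Carol=1, Mallory=4
Event 6 (Carol -1): Carol: 1 -> 0. State: Carol=0, Mallory=4
Event 7 (Mallory +3): Mallory: 4 -> 7. State: Carol=0, Mallory=7
Event 8 (Mallory -6): Mallory: 7 -> 1. State: Carol=0, Mallory=1
Event 9 (Mallory -> Carol, 1): Mallory: 1 -> 0, Carol: 0 -> 1. State: Carol=1, Mallory=0
Event 10 (Carol +4): Carol: 1 -> 5. State: Carol=5, Mallory=0
Event 11 (Carol +4): Carol: 5 -> 9. State: Carol=9, Mallory=0

Carol's final count: 9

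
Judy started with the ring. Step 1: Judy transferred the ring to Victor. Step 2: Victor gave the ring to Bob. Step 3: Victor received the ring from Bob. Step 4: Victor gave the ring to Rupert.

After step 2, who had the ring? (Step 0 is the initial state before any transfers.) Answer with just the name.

Tracking the ring holder through step 2:
After step 0 (start): Judy
After step 1: Victor
After step 2: Bob

At step 2, the holder is Bob.

Answer: Bob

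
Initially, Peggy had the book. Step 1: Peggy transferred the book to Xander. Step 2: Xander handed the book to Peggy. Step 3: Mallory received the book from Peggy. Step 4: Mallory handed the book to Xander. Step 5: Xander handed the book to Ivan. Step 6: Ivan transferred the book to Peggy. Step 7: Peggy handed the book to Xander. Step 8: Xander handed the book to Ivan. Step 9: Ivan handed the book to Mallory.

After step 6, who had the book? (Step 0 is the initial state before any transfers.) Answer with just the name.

Answer: Peggy

Derivation:
Tracking the book holder through step 6:
After step 0 (start): Peggy
After step 1: Xander
After step 2: Peggy
After step 3: Mallory
After step 4: Xander
After step 5: Ivan
After step 6: Peggy

At step 6, the holder is Peggy.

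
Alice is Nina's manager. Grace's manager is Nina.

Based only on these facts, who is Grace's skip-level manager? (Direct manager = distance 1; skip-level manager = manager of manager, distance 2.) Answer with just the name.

Answer: Alice

Derivation:
Reconstructing the manager chain from the given facts:
  Alice -> Nina -> Grace
(each arrow means 'manager of the next')
Positions in the chain (0 = top):
  position of Alice: 0
  position of Nina: 1
  position of Grace: 2

Grace is at position 2; the skip-level manager is 2 steps up the chain, i.e. position 0: Alice.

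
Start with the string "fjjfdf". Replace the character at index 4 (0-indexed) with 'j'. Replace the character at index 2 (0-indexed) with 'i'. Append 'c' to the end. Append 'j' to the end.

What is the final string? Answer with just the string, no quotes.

Applying each edit step by step:
Start: "fjjfdf"
Op 1 (replace idx 4: 'd' -> 'j'): "fjjfdf" -> "fjjfjf"
Op 2 (replace idx 2: 'j' -> 'i'): "fjjfjf" -> "fjifjf"
Op 3 (append 'c'): "fjifjf" -> "fjifjfc"
Op 4 (append 'j'): "fjifjfc" -> "fjifjfcj"

Answer: fjifjfcj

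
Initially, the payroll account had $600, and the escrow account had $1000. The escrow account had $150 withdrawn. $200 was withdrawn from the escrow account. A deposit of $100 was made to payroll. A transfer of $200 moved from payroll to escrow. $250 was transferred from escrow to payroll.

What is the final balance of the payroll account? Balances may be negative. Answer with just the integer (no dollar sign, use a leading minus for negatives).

Tracking account balances step by step:
Start: payroll=600, escrow=1000
Event 1 (withdraw 150 from escrow): escrow: 1000 - 150 = 850. Balances: payroll=600, escrow=850
Event 2 (withdraw 200 from escrow): escrow: 850 - 200 = 650. Balances: payroll=600, escrow=650
Event 3 (deposit 100 to payroll): payroll: 600 + 100 = 700. Balances: payroll=700, escrow=650
Event 4 (transfer 200 payroll -> escrow): payroll: 700 - 200 = 500, escrow: 650 + 200 = 850. Balances: payroll=500, escrow=850
Event 5 (transfer 250 escrow -> payroll): escrow: 850 - 250 = 600, payroll: 500 + 250 = 750. Balances: payroll=750, escrow=600

Final balance of payroll: 750

Answer: 750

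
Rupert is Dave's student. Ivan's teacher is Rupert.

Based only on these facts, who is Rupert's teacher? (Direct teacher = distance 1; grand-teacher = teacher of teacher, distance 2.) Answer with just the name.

Reconstructing the teacher chain from the given facts:
  Dave -> Rupert -> Ivan
(each arrow means 'teacher of the next')
Positions in the chain (0 = top):
  position of Dave: 0
  position of Rupert: 1
  position of Ivan: 2

Rupert is at position 1; the teacher is 1 step up the chain, i.e. position 0: Dave.

Answer: Dave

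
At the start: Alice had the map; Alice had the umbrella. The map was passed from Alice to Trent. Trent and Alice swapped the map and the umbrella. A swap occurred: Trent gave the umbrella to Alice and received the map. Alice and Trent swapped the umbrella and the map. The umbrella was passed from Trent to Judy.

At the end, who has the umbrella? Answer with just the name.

Tracking all object holders:
Start: map:Alice, umbrella:Alice
Event 1 (give map: Alice -> Trent). State: map:Trent, umbrella:Alice
Event 2 (swap map<->umbrella: now map:Alice, umbrella:Trent). State: map:Alice, umbrella:Trent
Event 3 (swap umbrella<->map: now umbrella:Alice, map:Trent). State: map:Trent, umbrella:Alice
Event 4 (swap umbrella<->map: now umbrella:Trent, map:Alice). State: map:Alice, umbrella:Trent
Event 5 (give umbrella: Trent -> Judy). State: map:Alice, umbrella:Judy

Final state: map:Alice, umbrella:Judy
The umbrella is held by Judy.

Answer: Judy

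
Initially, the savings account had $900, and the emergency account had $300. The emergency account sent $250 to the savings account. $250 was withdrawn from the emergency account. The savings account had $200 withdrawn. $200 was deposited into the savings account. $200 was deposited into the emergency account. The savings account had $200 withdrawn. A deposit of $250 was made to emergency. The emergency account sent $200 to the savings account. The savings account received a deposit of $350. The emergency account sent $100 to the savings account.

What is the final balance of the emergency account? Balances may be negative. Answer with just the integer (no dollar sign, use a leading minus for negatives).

Answer: -50

Derivation:
Tracking account balances step by step:
Start: savings=900, emergency=300
Event 1 (transfer 250 emergency -> savings): emergency: 300 - 250 = 50, savings: 900 + 250 = 1150. Balances: savings=1150, emergency=50
Event 2 (withdraw 250 from emergency): emergency: 50 - 250 = -200. Balances: savings=1150, emergency=-200
Event 3 (withdraw 200 from savings): savings: 1150 - 200 = 950. Balances: savings=950, emergency=-200
Event 4 (deposit 200 to savings): savings: 950 + 200 = 1150. Balances: savings=1150, emergency=-200
Event 5 (deposit 200 to emergency): emergency: -200 + 200 = 0. Balances: savings=1150, emergency=0
Event 6 (withdraw 200 from savings): savings: 1150 - 200 = 950. Balances: savings=950, emergency=0
Event 7 (deposit 250 to emergency): emergency: 0 + 250 = 250. Balances: savings=950, emergency=250
Event 8 (transfer 200 emergency -> savings): emergency: 250 - 200 = 50, savings: 950 + 200 = 1150. Balances: savings=1150, emergency=50
Event 9 (deposit 350 to savings): savings: 1150 + 350 = 1500. Balances: savings=1500, emergency=50
Event 10 (transfer 100 emergency -> savings): emergency: 50 - 100 = -50, savings: 1500 + 100 = 1600. Balances: savings=1600, emergency=-50

Final balance of emergency: -50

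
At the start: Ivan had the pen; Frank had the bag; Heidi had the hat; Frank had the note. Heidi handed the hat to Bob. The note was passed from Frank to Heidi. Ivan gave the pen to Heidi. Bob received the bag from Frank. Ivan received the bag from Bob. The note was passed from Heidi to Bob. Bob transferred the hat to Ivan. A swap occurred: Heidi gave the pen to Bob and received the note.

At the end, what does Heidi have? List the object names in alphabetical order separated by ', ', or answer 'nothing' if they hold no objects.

Answer: note

Derivation:
Tracking all object holders:
Start: pen:Ivan, bag:Frank, hat:Heidi, note:Frank
Event 1 (give hat: Heidi -> Bob). State: pen:Ivan, bag:Frank, hat:Bob, note:Frank
Event 2 (give note: Frank -> Heidi). State: pen:Ivan, bag:Frank, hat:Bob, note:Heidi
Event 3 (give pen: Ivan -> Heidi). State: pen:Heidi, bag:Frank, hat:Bob, note:Heidi
Event 4 (give bag: Frank -> Bob). State: pen:Heidi, bag:Bob, hat:Bob, note:Heidi
Event 5 (give bag: Bob -> Ivan). State: pen:Heidi, bag:Ivan, hat:Bob, note:Heidi
Event 6 (give note: Heidi -> Bob). State: pen:Heidi, bag:Ivan, hat:Bob, note:Bob
Event 7 (give hat: Bob -> Ivan). State: pen:Heidi, bag:Ivan, hat:Ivan, note:Bob
Event 8 (swap pen<->note: now pen:Bob, note:Heidi). State: pen:Bob, bag:Ivan, hat:Ivan, note:Heidi

Final state: pen:Bob, bag:Ivan, hat:Ivan, note:Heidi
Heidi holds: note.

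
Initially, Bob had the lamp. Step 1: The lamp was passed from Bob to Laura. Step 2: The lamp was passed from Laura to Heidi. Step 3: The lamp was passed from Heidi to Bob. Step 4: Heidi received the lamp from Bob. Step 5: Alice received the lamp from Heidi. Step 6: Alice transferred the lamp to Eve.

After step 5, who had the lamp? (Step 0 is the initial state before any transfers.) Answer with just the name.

Tracking the lamp holder through step 5:
After step 0 (start): Bob
After step 1: Laura
After step 2: Heidi
After step 3: Bob
After step 4: Heidi
After step 5: Alice

At step 5, the holder is Alice.

Answer: Alice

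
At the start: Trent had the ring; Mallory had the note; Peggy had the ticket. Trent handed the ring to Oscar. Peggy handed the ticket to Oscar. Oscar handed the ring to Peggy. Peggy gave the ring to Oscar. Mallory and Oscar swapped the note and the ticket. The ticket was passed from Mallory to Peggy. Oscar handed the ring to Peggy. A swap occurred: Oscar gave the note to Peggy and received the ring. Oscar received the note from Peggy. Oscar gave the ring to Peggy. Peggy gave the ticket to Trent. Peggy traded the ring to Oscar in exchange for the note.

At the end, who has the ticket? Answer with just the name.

Tracking all object holders:
Start: ring:Trent, note:Mallory, ticket:Peggy
Event 1 (give ring: Trent -> Oscar). State: ring:Oscar, note:Mallory, ticket:Peggy
Event 2 (give ticket: Peggy -> Oscar). State: ring:Oscar, note:Mallory, ticket:Oscar
Event 3 (give ring: Oscar -> Peggy). State: ring:Peggy, note:Mallory, ticket:Oscar
Event 4 (give ring: Peggy -> Oscar). State: ring:Oscar, note:Mallory, ticket:Oscar
Event 5 (swap note<->ticket: now note:Oscar, ticket:Mallory). State: ring:Oscar, note:Oscar, ticket:Mallory
Event 6 (give ticket: Mallory -> Peggy). State: ring:Oscar, note:Oscar, ticket:Peggy
Event 7 (give ring: Oscar -> Peggy). State: ring:Peggy, note:Oscar, ticket:Peggy
Event 8 (swap note<->ring: now note:Peggy, ring:Oscar). State: ring:Oscar, note:Peggy, ticket:Peggy
Event 9 (give note: Peggy -> Oscar). State: ring:Oscar, note:Oscar, ticket:Peggy
Event 10 (give ring: Oscar -> Peggy). State: ring:Peggy, note:Oscar, ticket:Peggy
Event 11 (give ticket: Peggy -> Trent). State: ring:Peggy, note:Oscar, ticket:Trent
Event 12 (swap ring<->note: now ring:Oscar, note:Peggy). State: ring:Oscar, note:Peggy, ticket:Trent

Final state: ring:Oscar, note:Peggy, ticket:Trent
The ticket is held by Trent.

Answer: Trent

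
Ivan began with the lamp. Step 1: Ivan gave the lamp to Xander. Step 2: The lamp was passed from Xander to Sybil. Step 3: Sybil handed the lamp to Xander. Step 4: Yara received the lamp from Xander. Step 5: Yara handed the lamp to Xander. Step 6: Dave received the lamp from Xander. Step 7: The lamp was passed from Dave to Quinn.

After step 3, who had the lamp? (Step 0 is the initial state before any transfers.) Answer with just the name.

Answer: Xander

Derivation:
Tracking the lamp holder through step 3:
After step 0 (start): Ivan
After step 1: Xander
After step 2: Sybil
After step 3: Xander

At step 3, the holder is Xander.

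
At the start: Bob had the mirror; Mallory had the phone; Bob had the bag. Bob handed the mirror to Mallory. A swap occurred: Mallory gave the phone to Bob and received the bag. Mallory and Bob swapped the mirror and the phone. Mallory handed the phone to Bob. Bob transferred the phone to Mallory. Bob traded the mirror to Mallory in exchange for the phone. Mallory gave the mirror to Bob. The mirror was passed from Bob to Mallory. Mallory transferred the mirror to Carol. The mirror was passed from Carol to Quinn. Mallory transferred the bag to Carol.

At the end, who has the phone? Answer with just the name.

Answer: Bob

Derivation:
Tracking all object holders:
Start: mirror:Bob, phone:Mallory, bag:Bob
Event 1 (give mirror: Bob -> Mallory). State: mirror:Mallory, phone:Mallory, bag:Bob
Event 2 (swap phone<->bag: now phone:Bob, bag:Mallory). State: mirror:Mallory, phone:Bob, bag:Mallory
Event 3 (swap mirror<->phone: now mirror:Bob, phone:Mallory). State: mirror:Bob, phone:Mallory, bag:Mallory
Event 4 (give phone: Mallory -> Bob). State: mirror:Bob, phone:Bob, bag:Mallory
Event 5 (give phone: Bob -> Mallory). State: mirror:Bob, phone:Mallory, bag:Mallory
Event 6 (swap mirror<->phone: now mirror:Mallory, phone:Bob). State: mirror:Mallory, phone:Bob, bag:Mallory
Event 7 (give mirror: Mallory -> Bob). State: mirror:Bob, phone:Bob, bag:Mallory
Event 8 (give mirror: Bob -> Mallory). State: mirror:Mallory, phone:Bob, bag:Mallory
Event 9 (give mirror: Mallory -> Carol). State: mirror:Carol, phone:Bob, bag:Mallory
Event 10 (give mirror: Carol -> Quinn). State: mirror:Quinn, phone:Bob, bag:Mallory
Event 11 (give bag: Mallory -> Carol). State: mirror:Quinn, phone:Bob, bag:Carol

Final state: mirror:Quinn, phone:Bob, bag:Carol
The phone is held by Bob.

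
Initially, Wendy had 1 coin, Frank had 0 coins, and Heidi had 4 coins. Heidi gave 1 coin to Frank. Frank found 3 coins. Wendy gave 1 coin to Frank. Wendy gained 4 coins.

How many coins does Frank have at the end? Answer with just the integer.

Answer: 5

Derivation:
Tracking counts step by step:
Start: Wendy=1, Frank=0, Heidi=4
Event 1 (Heidi -> Frank, 1): Heidi: 4 -> 3, Frank: 0 -> 1. State: Wendy=1, Frank=1, Heidi=3
Event 2 (Frank +3): Frank: 1 -> 4. State: Wendy=1, Frank=4, Heidi=3
Event 3 (Wendy -> Frank, 1): Wendy: 1 -> 0, Frank: 4 -> 5. State: Wendy=0, Frank=5, Heidi=3
Event 4 (Wendy +4): Wendy: 0 -> 4. State: Wendy=4, Frank=5, Heidi=3

Frank's final count: 5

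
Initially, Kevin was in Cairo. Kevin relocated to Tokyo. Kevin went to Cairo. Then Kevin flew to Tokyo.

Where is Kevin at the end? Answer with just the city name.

Answer: Tokyo

Derivation:
Tracking Kevin's location:
Start: Kevin is in Cairo.
After move 1: Cairo -> Tokyo. Kevin is in Tokyo.
After move 2: Tokyo -> Cairo. Kevin is in Cairo.
After move 3: Cairo -> Tokyo. Kevin is in Tokyo.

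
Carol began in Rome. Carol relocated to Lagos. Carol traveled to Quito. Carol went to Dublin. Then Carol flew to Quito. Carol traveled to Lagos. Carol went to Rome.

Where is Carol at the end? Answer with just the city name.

Tracking Carol's location:
Start: Carol is in Rome.
After move 1: Rome -> Lagos. Carol is in Lagos.
After move 2: Lagos -> Quito. Carol is in Quito.
After move 3: Quito -> Dublin. Carol is in Dublin.
After move 4: Dublin -> Quito. Carol is in Quito.
After move 5: Quito -> Lagos. Carol is in Lagos.
After move 6: Lagos -> Rome. Carol is in Rome.

Answer: Rome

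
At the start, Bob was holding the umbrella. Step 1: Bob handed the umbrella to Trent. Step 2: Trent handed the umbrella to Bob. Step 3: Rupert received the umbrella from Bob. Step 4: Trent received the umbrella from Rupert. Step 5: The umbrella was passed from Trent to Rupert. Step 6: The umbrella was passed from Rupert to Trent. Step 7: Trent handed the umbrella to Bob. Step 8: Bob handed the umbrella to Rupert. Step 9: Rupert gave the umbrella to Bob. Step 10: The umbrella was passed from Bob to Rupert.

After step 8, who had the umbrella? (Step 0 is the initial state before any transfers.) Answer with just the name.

Tracking the umbrella holder through step 8:
After step 0 (start): Bob
After step 1: Trent
After step 2: Bob
After step 3: Rupert
After step 4: Trent
After step 5: Rupert
After step 6: Trent
After step 7: Bob
After step 8: Rupert

At step 8, the holder is Rupert.

Answer: Rupert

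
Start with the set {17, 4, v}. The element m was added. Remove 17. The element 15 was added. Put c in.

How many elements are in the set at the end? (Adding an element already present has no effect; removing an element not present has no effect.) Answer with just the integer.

Answer: 5

Derivation:
Tracking the set through each operation:
Start: {17, 4, v}
Event 1 (add m): added. Set: {17, 4, m, v}
Event 2 (remove 17): removed. Set: {4, m, v}
Event 3 (add 15): added. Set: {15, 4, m, v}
Event 4 (add c): added. Set: {15, 4, c, m, v}

Final set: {15, 4, c, m, v} (size 5)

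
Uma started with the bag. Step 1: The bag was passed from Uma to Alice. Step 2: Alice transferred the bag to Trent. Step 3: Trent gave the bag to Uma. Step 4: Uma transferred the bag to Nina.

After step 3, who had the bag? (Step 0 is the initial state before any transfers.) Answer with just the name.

Tracking the bag holder through step 3:
After step 0 (start): Uma
After step 1: Alice
After step 2: Trent
After step 3: Uma

At step 3, the holder is Uma.

Answer: Uma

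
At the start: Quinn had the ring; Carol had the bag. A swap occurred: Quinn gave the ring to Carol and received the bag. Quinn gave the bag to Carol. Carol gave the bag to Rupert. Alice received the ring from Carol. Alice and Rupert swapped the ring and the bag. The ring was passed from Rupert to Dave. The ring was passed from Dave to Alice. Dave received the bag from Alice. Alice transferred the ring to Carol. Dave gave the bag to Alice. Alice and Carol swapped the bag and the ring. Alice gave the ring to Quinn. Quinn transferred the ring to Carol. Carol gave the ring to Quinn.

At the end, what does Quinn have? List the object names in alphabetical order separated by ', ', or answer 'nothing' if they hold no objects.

Tracking all object holders:
Start: ring:Quinn, bag:Carol
Event 1 (swap ring<->bag: now ring:Carol, bag:Quinn). State: ring:Carol, bag:Quinn
Event 2 (give bag: Quinn -> Carol). State: ring:Carol, bag:Carol
Event 3 (give bag: Carol -> Rupert). State: ring:Carol, bag:Rupert
Event 4 (give ring: Carol -> Alice). State: ring:Alice, bag:Rupert
Event 5 (swap ring<->bag: now ring:Rupert, bag:Alice). State: ring:Rupert, bag:Alice
Event 6 (give ring: Rupert -> Dave). State: ring:Dave, bag:Alice
Event 7 (give ring: Dave -> Alice). State: ring:Alice, bag:Alice
Event 8 (give bag: Alice -> Dave). State: ring:Alice, bag:Dave
Event 9 (give ring: Alice -> Carol). State: ring:Carol, bag:Dave
Event 10 (give bag: Dave -> Alice). State: ring:Carol, bag:Alice
Event 11 (swap bag<->ring: now bag:Carol, ring:Alice). State: ring:Alice, bag:Carol
Event 12 (give ring: Alice -> Quinn). State: ring:Quinn, bag:Carol
Event 13 (give ring: Quinn -> Carol). State: ring:Carol, bag:Carol
Event 14 (give ring: Carol -> Quinn). State: ring:Quinn, bag:Carol

Final state: ring:Quinn, bag:Carol
Quinn holds: ring.

Answer: ring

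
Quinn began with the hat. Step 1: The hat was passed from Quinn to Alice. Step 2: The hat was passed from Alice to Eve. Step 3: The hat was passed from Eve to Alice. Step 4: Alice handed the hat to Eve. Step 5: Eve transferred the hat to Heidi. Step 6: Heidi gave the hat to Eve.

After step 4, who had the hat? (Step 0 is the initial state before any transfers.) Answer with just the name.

Tracking the hat holder through step 4:
After step 0 (start): Quinn
After step 1: Alice
After step 2: Eve
After step 3: Alice
After step 4: Eve

At step 4, the holder is Eve.

Answer: Eve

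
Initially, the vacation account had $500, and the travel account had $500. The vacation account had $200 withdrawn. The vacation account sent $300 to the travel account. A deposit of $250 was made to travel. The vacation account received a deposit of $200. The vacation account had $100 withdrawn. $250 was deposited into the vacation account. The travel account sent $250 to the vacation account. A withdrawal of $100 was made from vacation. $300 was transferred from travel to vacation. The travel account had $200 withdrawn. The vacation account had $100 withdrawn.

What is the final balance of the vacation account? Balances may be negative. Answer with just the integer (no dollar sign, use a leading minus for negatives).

Tracking account balances step by step:
Start: vacation=500, travel=500
Event 1 (withdraw 200 from vacation): vacation: 500 - 200 = 300. Balances: vacation=300, travel=500
Event 2 (transfer 300 vacation -> travel): vacation: 300 - 300 = 0, travel: 500 + 300 = 800. Balances: vacation=0, travel=800
Event 3 (deposit 250 to travel): travel: 800 + 250 = 1050. Balances: vacation=0, travel=1050
Event 4 (deposit 200 to vacation): vacation: 0 + 200 = 200. Balances: vacation=200, travel=1050
Event 5 (withdraw 100 from vacation): vacation: 200 - 100 = 100. Balances: vacation=100, travel=1050
Event 6 (deposit 250 to vacation): vacation: 100 + 250 = 350. Balances: vacation=350, travel=1050
Event 7 (transfer 250 travel -> vacation): travel: 1050 - 250 = 800, vacation: 350 + 250 = 600. Balances: vacation=600, travel=800
Event 8 (withdraw 100 from vacation): vacation: 600 - 100 = 500. Balances: vacation=500, travel=800
Event 9 (transfer 300 travel -> vacation): travel: 800 - 300 = 500, vacation: 500 + 300 = 800. Balances: vacation=800, travel=500
Event 10 (withdraw 200 from travel): travel: 500 - 200 = 300. Balances: vacation=800, travel=300
Event 11 (withdraw 100 from vacation): vacation: 800 - 100 = 700. Balances: vacation=700, travel=300

Final balance of vacation: 700

Answer: 700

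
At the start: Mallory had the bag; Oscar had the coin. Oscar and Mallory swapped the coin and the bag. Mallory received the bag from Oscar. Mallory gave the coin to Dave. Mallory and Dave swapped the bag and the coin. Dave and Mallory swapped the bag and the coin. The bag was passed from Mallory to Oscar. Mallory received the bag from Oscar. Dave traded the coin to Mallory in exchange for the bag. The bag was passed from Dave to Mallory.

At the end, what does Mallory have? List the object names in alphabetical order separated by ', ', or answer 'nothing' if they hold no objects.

Tracking all object holders:
Start: bag:Mallory, coin:Oscar
Event 1 (swap coin<->bag: now coin:Mallory, bag:Oscar). State: bag:Oscar, coin:Mallory
Event 2 (give bag: Oscar -> Mallory). State: bag:Mallory, coin:Mallory
Event 3 (give coin: Mallory -> Dave). State: bag:Mallory, coin:Dave
Event 4 (swap bag<->coin: now bag:Dave, coin:Mallory). State: bag:Dave, coin:Mallory
Event 5 (swap bag<->coin: now bag:Mallory, coin:Dave). State: bag:Mallory, coin:Dave
Event 6 (give bag: Mallory -> Oscar). State: bag:Oscar, coin:Dave
Event 7 (give bag: Oscar -> Mallory). State: bag:Mallory, coin:Dave
Event 8 (swap coin<->bag: now coin:Mallory, bag:Dave). State: bag:Dave, coin:Mallory
Event 9 (give bag: Dave -> Mallory). State: bag:Mallory, coin:Mallory

Final state: bag:Mallory, coin:Mallory
Mallory holds: bag, coin.

Answer: bag, coin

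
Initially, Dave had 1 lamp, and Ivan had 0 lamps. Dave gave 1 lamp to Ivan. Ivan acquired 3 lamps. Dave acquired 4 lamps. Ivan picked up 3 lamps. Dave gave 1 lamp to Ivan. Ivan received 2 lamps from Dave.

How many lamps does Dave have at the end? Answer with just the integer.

Answer: 1

Derivation:
Tracking counts step by step:
Start: Dave=1, Ivan=0
Event 1 (Dave -> Ivan, 1): Dave: 1 -> 0, Ivan: 0 -> 1. State: Dave=0, Ivan=1
Event 2 (Ivan +3): Ivan: 1 -> 4. State: Dave=0, Ivan=4
Event 3 (Dave +4): Dave: 0 -> 4. State: Dave=4, Ivan=4
Event 4 (Ivan +3): Ivan: 4 -> 7. State: Dave=4, Ivan=7
Event 5 (Dave -> Ivan, 1): Dave: 4 -> 3, Ivan: 7 -> 8. State: Dave=3, Ivan=8
Event 6 (Dave -> Ivan, 2): Dave: 3 -> 1, Ivan: 8 -> 10. State: Dave=1, Ivan=10

Dave's final count: 1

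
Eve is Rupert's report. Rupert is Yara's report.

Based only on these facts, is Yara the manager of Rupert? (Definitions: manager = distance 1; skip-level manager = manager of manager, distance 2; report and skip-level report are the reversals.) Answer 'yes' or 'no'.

Reconstructing the manager chain from the given facts:
  Yara -> Rupert -> Eve
(each arrow means 'manager of the next')
Positions in the chain (0 = top):
  position of Yara: 0
  position of Rupert: 1
  position of Eve: 2

Yara is at position 0, Rupert is at position 1; signed distance (j - i) = 1.
'manager' requires j - i = 1. Actual distance is 1, so the relation HOLDS.

Answer: yes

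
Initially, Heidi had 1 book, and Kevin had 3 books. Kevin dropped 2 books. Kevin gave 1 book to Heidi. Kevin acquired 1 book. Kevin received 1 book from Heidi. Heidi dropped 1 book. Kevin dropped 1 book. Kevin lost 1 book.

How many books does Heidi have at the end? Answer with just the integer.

Tracking counts step by step:
Start: Heidi=1, Kevin=3
Event 1 (Kevin -2): Kevin: 3 -> 1. State: Heidi=1, Kevin=1
Event 2 (Kevin -> Heidi, 1): Kevin: 1 -> 0, Heidi: 1 -> 2. State: Heidi=2, Kevin=0
Event 3 (Kevin +1): Kevin: 0 -> 1. State: Heidi=2, Kevin=1
Event 4 (Heidi -> Kevin, 1): Heidi: 2 -> 1, Kevin: 1 -> 2. State: Heidi=1, Kevin=2
Event 5 (Heidi -1): Heidi: 1 -> 0. State: Heidi=0, Kevin=2
Event 6 (Kevin -1): Kevin: 2 -> 1. State: Heidi=0, Kevin=1
Event 7 (Kevin -1): Kevin: 1 -> 0. State: Heidi=0, Kevin=0

Heidi's final count: 0

Answer: 0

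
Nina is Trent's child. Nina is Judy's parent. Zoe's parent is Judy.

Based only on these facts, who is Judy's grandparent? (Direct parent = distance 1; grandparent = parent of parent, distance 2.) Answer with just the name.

Answer: Trent

Derivation:
Reconstructing the parent chain from the given facts:
  Trent -> Nina -> Judy -> Zoe
(each arrow means 'parent of the next')
Positions in the chain (0 = top):
  position of Trent: 0
  position of Nina: 1
  position of Judy: 2
  position of Zoe: 3

Judy is at position 2; the grandparent is 2 steps up the chain, i.e. position 0: Trent.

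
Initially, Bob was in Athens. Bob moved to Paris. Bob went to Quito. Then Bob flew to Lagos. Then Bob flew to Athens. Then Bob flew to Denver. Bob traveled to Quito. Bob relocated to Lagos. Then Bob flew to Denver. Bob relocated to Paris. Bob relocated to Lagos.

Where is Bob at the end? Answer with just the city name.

Tracking Bob's location:
Start: Bob is in Athens.
After move 1: Athens -> Paris. Bob is in Paris.
After move 2: Paris -> Quito. Bob is in Quito.
After move 3: Quito -> Lagos. Bob is in Lagos.
After move 4: Lagos -> Athens. Bob is in Athens.
After move 5: Athens -> Denver. Bob is in Denver.
After move 6: Denver -> Quito. Bob is in Quito.
After move 7: Quito -> Lagos. Bob is in Lagos.
After move 8: Lagos -> Denver. Bob is in Denver.
After move 9: Denver -> Paris. Bob is in Paris.
After move 10: Paris -> Lagos. Bob is in Lagos.

Answer: Lagos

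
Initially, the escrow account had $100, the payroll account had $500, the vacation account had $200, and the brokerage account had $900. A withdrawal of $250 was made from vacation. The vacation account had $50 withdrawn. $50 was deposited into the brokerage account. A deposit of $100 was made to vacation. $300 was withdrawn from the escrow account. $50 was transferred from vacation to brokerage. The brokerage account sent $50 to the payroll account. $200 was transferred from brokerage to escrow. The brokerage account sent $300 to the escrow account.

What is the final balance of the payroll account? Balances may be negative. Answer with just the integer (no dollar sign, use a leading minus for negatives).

Tracking account balances step by step:
Start: escrow=100, payroll=500, vacation=200, brokerage=900
Event 1 (withdraw 250 from vacation): vacation: 200 - 250 = -50. Balances: escrow=100, payroll=500, vacation=-50, brokerage=900
Event 2 (withdraw 50 from vacation): vacation: -50 - 50 = -100. Balances: escrow=100, payroll=500, vacation=-100, brokerage=900
Event 3 (deposit 50 to brokerage): brokerage: 900 + 50 = 950. Balances: escrow=100, payroll=500, vacation=-100, brokerage=950
Event 4 (deposit 100 to vacation): vacation: -100 + 100 = 0. Balances: escrow=100, payroll=500, vacation=0, brokerage=950
Event 5 (withdraw 300 from escrow): escrow: 100 - 300 = -200. Balances: escrow=-200, payroll=500, vacation=0, brokerage=950
Event 6 (transfer 50 vacation -> brokerage): vacation: 0 - 50 = -50, brokerage: 950 + 50 = 1000. Balances: escrow=-200, payroll=500, vacation=-50, brokerage=1000
Event 7 (transfer 50 brokerage -> payroll): brokerage: 1000 - 50 = 950, payroll: 500 + 50 = 550. Balances: escrow=-200, payroll=550, vacation=-50, brokerage=950
Event 8 (transfer 200 brokerage -> escrow): brokerage: 950 - 200 = 750, escrow: -200 + 200 = 0. Balances: escrow=0, payroll=550, vacation=-50, brokerage=750
Event 9 (transfer 300 brokerage -> escrow): brokerage: 750 - 300 = 450, escrow: 0 + 300 = 300. Balances: escrow=300, payroll=550, vacation=-50, brokerage=450

Final balance of payroll: 550

Answer: 550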